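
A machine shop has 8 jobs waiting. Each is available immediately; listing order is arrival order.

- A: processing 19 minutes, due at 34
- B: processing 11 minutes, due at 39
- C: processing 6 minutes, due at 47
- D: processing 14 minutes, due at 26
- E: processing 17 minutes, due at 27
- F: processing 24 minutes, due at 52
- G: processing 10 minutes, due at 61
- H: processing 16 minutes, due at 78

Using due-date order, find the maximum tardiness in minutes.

40

EDD (increasing due date): D E A B C F G H.
D: 0→14, due 26, tardiness 0
E: 14→31, due 27, tardiness 4
A: 31→50, due 34, tardiness 16
B: 50→61, due 39, tardiness 22
C: 61→67, due 47, tardiness 20
F: 67→91, due 52, tardiness 39
G: 91→101, due 61, tardiness 40
H: 101→117, due 78, tardiness 39
Maximum = 40.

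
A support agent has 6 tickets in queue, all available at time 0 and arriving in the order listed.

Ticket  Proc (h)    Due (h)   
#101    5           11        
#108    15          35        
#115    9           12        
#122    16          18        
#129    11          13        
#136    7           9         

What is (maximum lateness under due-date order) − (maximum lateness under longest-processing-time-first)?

-22

EDD (increasing due date): #136 #101 #115 #129 #122 #108.
#136: 0→7, due 9, lateness -2
#101: 7→12, due 11, lateness 1
#115: 12→21, due 12, lateness 9
#129: 21→32, due 13, lateness 19
#122: 32→48, due 18, lateness 30
#108: 48→63, due 35, lateness 28
Maximum = 30.
LPT (decreasing processing time): #122 #108 #129 #115 #136 #101.
#122: 0→16, due 18, lateness -2
#108: 16→31, due 35, lateness -4
#129: 31→42, due 13, lateness 29
#115: 42→51, due 12, lateness 39
#136: 51→58, due 9, lateness 49
#101: 58→63, due 11, lateness 52
Maximum = 52.
Difference = 30 − 52 = -22.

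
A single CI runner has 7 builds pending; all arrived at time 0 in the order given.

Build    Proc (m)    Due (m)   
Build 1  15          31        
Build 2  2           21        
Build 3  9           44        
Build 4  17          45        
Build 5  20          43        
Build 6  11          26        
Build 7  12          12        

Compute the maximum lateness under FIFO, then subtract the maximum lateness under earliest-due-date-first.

FIFO (arrival order): Build 1 Build 2 Build 3 Build 4 Build 5 Build 6 Build 7.
Build 1: 0→15, due 31, lateness -16
Build 2: 15→17, due 21, lateness -4
Build 3: 17→26, due 44, lateness -18
Build 4: 26→43, due 45, lateness -2
Build 5: 43→63, due 43, lateness 20
Build 6: 63→74, due 26, lateness 48
Build 7: 74→86, due 12, lateness 74
Maximum = 74.
EDD (increasing due date): Build 7 Build 2 Build 6 Build 1 Build 5 Build 3 Build 4.
Build 7: 0→12, due 12, lateness 0
Build 2: 12→14, due 21, lateness -7
Build 6: 14→25, due 26, lateness -1
Build 1: 25→40, due 31, lateness 9
Build 5: 40→60, due 43, lateness 17
Build 3: 60→69, due 44, lateness 25
Build 4: 69→86, due 45, lateness 41
Maximum = 41.
Difference = 74 − 41 = 33.

33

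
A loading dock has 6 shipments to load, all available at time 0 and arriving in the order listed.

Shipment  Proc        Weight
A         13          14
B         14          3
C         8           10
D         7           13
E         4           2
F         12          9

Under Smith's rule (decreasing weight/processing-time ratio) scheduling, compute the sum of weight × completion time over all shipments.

1255

WSPT (decreasing weight/processing-time ratio): D C A F E B.
D: finishes 7, weight 13, w·C = 91
C: finishes 15, weight 10, w·C = 150
A: finishes 28, weight 14, w·C = 392
F: finishes 40, weight 9, w·C = 360
E: finishes 44, weight 2, w·C = 88
B: finishes 58, weight 3, w·C = 174
Sum = 91+150+392+360+88+174 = 1255.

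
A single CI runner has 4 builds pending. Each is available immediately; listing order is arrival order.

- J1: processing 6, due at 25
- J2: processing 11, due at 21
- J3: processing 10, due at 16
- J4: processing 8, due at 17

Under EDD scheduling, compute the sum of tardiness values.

19

EDD (increasing due date): J3 J4 J2 J1.
J3: 0→10, due 16, tardiness 0
J4: 10→18, due 17, tardiness 1
J2: 18→29, due 21, tardiness 8
J1: 29→35, due 25, tardiness 10
Sum = 0+1+8+10 = 19.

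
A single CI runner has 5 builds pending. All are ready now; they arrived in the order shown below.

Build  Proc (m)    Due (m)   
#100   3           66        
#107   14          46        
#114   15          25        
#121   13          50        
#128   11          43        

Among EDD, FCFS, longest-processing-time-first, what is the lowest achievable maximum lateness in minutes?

3

EDD (increasing due date): #114 #128 #107 #121 #100.
#114: 0→15, due 25, lateness -10
#128: 15→26, due 43, lateness -17
#107: 26→40, due 46, lateness -6
#121: 40→53, due 50, lateness 3
#100: 53→56, due 66, lateness -10
Maximum = 3.
FIFO (arrival order): #100 #107 #114 #121 #128.
#100: 0→3, due 66, lateness -63
#107: 3→17, due 46, lateness -29
#114: 17→32, due 25, lateness 7
#121: 32→45, due 50, lateness -5
#128: 45→56, due 43, lateness 13
Maximum = 13.
LPT (decreasing processing time): #114 #107 #121 #128 #100.
#114: 0→15, due 25, lateness -10
#107: 15→29, due 46, lateness -17
#121: 29→42, due 50, lateness -8
#128: 42→53, due 43, lateness 10
#100: 53→56, due 66, lateness -10
Maximum = 10.
EDD 3, FIFO 13, LPT 10 → minimum 3.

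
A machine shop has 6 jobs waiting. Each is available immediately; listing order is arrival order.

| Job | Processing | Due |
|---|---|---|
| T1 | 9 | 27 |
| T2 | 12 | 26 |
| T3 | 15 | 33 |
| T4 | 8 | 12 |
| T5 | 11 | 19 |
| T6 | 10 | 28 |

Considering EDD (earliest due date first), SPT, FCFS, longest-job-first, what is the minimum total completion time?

205

EDD (increasing due date): T4 T5 T2 T1 T6 T3.
T4: 0→8
T5: 8→19
T2: 19→31
T1: 31→40
T6: 40→50
T3: 50→65
Sum = 8+19+31+40+50+65 = 213.
SPT (increasing processing time): T4 T1 T6 T5 T2 T3.
T4: 0→8
T1: 8→17
T6: 17→27
T5: 27→38
T2: 38→50
T3: 50→65
Sum = 8+17+27+38+50+65 = 205.
FIFO (arrival order): T1 T2 T3 T4 T5 T6.
T1: 0→9
T2: 9→21
T3: 21→36
T4: 36→44
T5: 44→55
T6: 55→65
Sum = 9+21+36+44+55+65 = 230.
LPT (decreasing processing time): T3 T2 T5 T6 T1 T4.
T3: 0→15
T2: 15→27
T5: 27→38
T6: 38→48
T1: 48→57
T4: 57→65
Sum = 15+27+38+48+57+65 = 250.
EDD 213, SPT 205, FIFO 230, LPT 250 → minimum 205.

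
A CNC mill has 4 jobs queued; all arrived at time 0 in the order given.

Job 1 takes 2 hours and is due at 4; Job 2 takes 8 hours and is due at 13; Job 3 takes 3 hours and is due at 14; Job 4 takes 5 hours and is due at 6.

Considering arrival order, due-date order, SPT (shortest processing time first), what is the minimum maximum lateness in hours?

FIFO (arrival order): Job 1 Job 2 Job 3 Job 4.
Job 1: 0→2, due 4, lateness -2
Job 2: 2→10, due 13, lateness -3
Job 3: 10→13, due 14, lateness -1
Job 4: 13→18, due 6, lateness 12
Maximum = 12.
EDD (increasing due date): Job 1 Job 4 Job 2 Job 3.
Job 1: 0→2, due 4, lateness -2
Job 4: 2→7, due 6, lateness 1
Job 2: 7→15, due 13, lateness 2
Job 3: 15→18, due 14, lateness 4
Maximum = 4.
SPT (increasing processing time): Job 1 Job 3 Job 4 Job 2.
Job 1: 0→2, due 4, lateness -2
Job 3: 2→5, due 14, lateness -9
Job 4: 5→10, due 6, lateness 4
Job 2: 10→18, due 13, lateness 5
Maximum = 5.
FIFO 12, EDD 4, SPT 5 → minimum 4.

4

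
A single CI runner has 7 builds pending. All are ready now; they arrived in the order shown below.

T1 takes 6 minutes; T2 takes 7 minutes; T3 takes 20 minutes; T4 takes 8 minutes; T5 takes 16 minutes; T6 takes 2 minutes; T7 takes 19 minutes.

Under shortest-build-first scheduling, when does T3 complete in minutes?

SPT (increasing processing time): T6 T1 T2 T4 T5 T7 T3.
T6: 0→2
T1: 2→8
T2: 8→15
T4: 15→23
T5: 23→39
T7: 39→58
T3: 58→78

78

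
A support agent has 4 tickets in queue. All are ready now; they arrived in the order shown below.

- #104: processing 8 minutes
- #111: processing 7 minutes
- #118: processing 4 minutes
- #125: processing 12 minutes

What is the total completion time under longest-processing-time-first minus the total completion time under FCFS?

LPT (decreasing processing time): #125 #104 #111 #118.
#125: 0→12
#104: 12→20
#111: 20→27
#118: 27→31
Sum = 12+20+27+31 = 90.
FIFO (arrival order): #104 #111 #118 #125.
#104: 0→8
#111: 8→15
#118: 15→19
#125: 19→31
Sum = 8+15+19+31 = 73.
Difference = 90 − 73 = 17.

17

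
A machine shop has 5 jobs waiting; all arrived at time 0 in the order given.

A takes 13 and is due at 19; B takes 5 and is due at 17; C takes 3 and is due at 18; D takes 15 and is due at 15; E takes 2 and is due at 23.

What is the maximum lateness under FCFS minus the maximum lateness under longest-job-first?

3

FIFO (arrival order): A B C D E.
A: 0→13, due 19, lateness -6
B: 13→18, due 17, lateness 1
C: 18→21, due 18, lateness 3
D: 21→36, due 15, lateness 21
E: 36→38, due 23, lateness 15
Maximum = 21.
LPT (decreasing processing time): D A B C E.
D: 0→15, due 15, lateness 0
A: 15→28, due 19, lateness 9
B: 28→33, due 17, lateness 16
C: 33→36, due 18, lateness 18
E: 36→38, due 23, lateness 15
Maximum = 18.
Difference = 21 − 18 = 3.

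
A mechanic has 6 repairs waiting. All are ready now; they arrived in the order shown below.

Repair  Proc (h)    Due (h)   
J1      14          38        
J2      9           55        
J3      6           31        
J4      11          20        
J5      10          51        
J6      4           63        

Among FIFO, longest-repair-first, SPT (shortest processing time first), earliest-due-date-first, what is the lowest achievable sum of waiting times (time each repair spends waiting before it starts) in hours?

FIFO (arrival order): J1 J2 J3 J4 J5 J6.
J1: waits 0, runs 0→14
J2: waits 14, runs 14→23
J3: waits 23, runs 23→29
J4: waits 29, runs 29→40
J5: waits 40, runs 40→50
J6: waits 50, runs 50→54
Sum = 0+14+23+29+40+50 = 156.
LPT (decreasing processing time): J1 J4 J5 J2 J3 J6.
J1: waits 0, runs 0→14
J4: waits 14, runs 14→25
J5: waits 25, runs 25→35
J2: waits 35, runs 35→44
J3: waits 44, runs 44→50
J6: waits 50, runs 50→54
Sum = 0+14+25+35+44+50 = 168.
SPT (increasing processing time): J6 J3 J2 J5 J4 J1.
J6: waits 0, runs 0→4
J3: waits 4, runs 4→10
J2: waits 10, runs 10→19
J5: waits 19, runs 19→29
J4: waits 29, runs 29→40
J1: waits 40, runs 40→54
Sum = 0+4+10+19+29+40 = 102.
EDD (increasing due date): J4 J3 J1 J5 J2 J6.
J4: waits 0, runs 0→11
J3: waits 11, runs 11→17
J1: waits 17, runs 17→31
J5: waits 31, runs 31→41
J2: waits 41, runs 41→50
J6: waits 50, runs 50→54
Sum = 0+11+17+31+41+50 = 150.
FIFO 156, LPT 168, SPT 102, EDD 150 → minimum 102.

102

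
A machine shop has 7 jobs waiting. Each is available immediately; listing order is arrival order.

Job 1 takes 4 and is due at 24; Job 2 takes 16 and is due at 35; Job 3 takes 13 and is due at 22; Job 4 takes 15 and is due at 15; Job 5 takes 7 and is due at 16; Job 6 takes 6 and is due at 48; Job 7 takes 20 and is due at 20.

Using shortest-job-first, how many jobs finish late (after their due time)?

5

SPT (increasing processing time): Job 1 Job 6 Job 5 Job 3 Job 4 Job 2 Job 7.
Job 1: 0→4, due 24, tardiness 0
Job 6: 4→10, due 48, tardiness 0
Job 5: 10→17, due 16, tardiness 1
Job 3: 17→30, due 22, tardiness 8
Job 4: 30→45, due 15, tardiness 30
Job 2: 45→61, due 35, tardiness 26
Job 7: 61→81, due 20, tardiness 61
Late jobs: 5.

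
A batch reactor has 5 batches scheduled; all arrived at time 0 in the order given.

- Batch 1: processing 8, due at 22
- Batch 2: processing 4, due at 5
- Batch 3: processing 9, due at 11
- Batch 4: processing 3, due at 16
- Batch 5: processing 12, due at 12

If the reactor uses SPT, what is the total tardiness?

39

SPT (increasing processing time): Batch 4 Batch 2 Batch 1 Batch 3 Batch 5.
Batch 4: 0→3, due 16, tardiness 0
Batch 2: 3→7, due 5, tardiness 2
Batch 1: 7→15, due 22, tardiness 0
Batch 3: 15→24, due 11, tardiness 13
Batch 5: 24→36, due 12, tardiness 24
Sum = 0+2+0+13+24 = 39.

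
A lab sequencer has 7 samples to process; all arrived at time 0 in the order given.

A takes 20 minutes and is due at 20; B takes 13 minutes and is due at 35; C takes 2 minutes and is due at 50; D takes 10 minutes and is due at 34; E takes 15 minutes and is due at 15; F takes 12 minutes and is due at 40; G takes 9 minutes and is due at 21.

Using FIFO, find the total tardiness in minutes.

FIFO (arrival order): A B C D E F G.
A: 0→20, due 20, tardiness 0
B: 20→33, due 35, tardiness 0
C: 33→35, due 50, tardiness 0
D: 35→45, due 34, tardiness 11
E: 45→60, due 15, tardiness 45
F: 60→72, due 40, tardiness 32
G: 72→81, due 21, tardiness 60
Sum = 0+0+0+11+45+32+60 = 148.

148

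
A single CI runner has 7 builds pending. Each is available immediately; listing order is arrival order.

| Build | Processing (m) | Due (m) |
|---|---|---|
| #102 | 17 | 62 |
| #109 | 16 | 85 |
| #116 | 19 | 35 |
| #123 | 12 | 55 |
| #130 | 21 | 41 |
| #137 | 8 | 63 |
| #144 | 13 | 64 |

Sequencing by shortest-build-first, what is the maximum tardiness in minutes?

65

SPT (increasing processing time): #137 #123 #144 #109 #102 #116 #130.
#137: 0→8, due 63, tardiness 0
#123: 8→20, due 55, tardiness 0
#144: 20→33, due 64, tardiness 0
#109: 33→49, due 85, tardiness 0
#102: 49→66, due 62, tardiness 4
#116: 66→85, due 35, tardiness 50
#130: 85→106, due 41, tardiness 65
Maximum = 65.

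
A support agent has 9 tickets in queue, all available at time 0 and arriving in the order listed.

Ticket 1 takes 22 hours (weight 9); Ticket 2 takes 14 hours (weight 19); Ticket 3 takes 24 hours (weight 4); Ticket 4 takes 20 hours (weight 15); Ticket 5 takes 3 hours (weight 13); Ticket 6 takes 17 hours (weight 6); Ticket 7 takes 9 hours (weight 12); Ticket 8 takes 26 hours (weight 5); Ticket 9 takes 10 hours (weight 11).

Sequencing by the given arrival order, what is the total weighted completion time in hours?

7579

FIFO (arrival order): Ticket 1 Ticket 2 Ticket 3 Ticket 4 Ticket 5 Ticket 6 Ticket 7 Ticket 8 Ticket 9.
Ticket 1: finishes 22, weight 9, w·C = 198
Ticket 2: finishes 36, weight 19, w·C = 684
Ticket 3: finishes 60, weight 4, w·C = 240
Ticket 4: finishes 80, weight 15, w·C = 1200
Ticket 5: finishes 83, weight 13, w·C = 1079
Ticket 6: finishes 100, weight 6, w·C = 600
Ticket 7: finishes 109, weight 12, w·C = 1308
Ticket 8: finishes 135, weight 5, w·C = 675
Ticket 9: finishes 145, weight 11, w·C = 1595
Sum = 198+684+240+1200+1079+600+1308+675+1595 = 7579.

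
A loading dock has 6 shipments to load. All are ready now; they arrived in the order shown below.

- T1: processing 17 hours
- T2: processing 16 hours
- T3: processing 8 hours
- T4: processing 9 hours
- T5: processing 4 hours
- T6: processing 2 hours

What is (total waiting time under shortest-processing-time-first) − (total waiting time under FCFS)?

SPT (increasing processing time): T6 T5 T3 T4 T2 T1.
T6: waits 0, runs 0→2
T5: waits 2, runs 2→6
T3: waits 6, runs 6→14
T4: waits 14, runs 14→23
T2: waits 23, runs 23→39
T1: waits 39, runs 39→56
Sum = 0+2+6+14+23+39 = 84.
FIFO (arrival order): T1 T2 T3 T4 T5 T6.
T1: waits 0, runs 0→17
T2: waits 17, runs 17→33
T3: waits 33, runs 33→41
T4: waits 41, runs 41→50
T5: waits 50, runs 50→54
T6: waits 54, runs 54→56
Sum = 0+17+33+41+50+54 = 195.
Difference = 84 − 195 = -111.

-111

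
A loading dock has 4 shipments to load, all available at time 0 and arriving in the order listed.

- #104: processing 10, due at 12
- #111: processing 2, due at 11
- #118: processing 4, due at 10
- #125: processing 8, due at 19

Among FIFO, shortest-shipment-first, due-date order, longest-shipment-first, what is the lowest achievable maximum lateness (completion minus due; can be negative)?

5

FIFO (arrival order): #104 #111 #118 #125.
#104: 0→10, due 12, lateness -2
#111: 10→12, due 11, lateness 1
#118: 12→16, due 10, lateness 6
#125: 16→24, due 19, lateness 5
Maximum = 6.
SPT (increasing processing time): #111 #118 #125 #104.
#111: 0→2, due 11, lateness -9
#118: 2→6, due 10, lateness -4
#125: 6→14, due 19, lateness -5
#104: 14→24, due 12, lateness 12
Maximum = 12.
EDD (increasing due date): #118 #111 #104 #125.
#118: 0→4, due 10, lateness -6
#111: 4→6, due 11, lateness -5
#104: 6→16, due 12, lateness 4
#125: 16→24, due 19, lateness 5
Maximum = 5.
LPT (decreasing processing time): #104 #125 #118 #111.
#104: 0→10, due 12, lateness -2
#125: 10→18, due 19, lateness -1
#118: 18→22, due 10, lateness 12
#111: 22→24, due 11, lateness 13
Maximum = 13.
FIFO 6, SPT 12, EDD 5, LPT 13 → minimum 5.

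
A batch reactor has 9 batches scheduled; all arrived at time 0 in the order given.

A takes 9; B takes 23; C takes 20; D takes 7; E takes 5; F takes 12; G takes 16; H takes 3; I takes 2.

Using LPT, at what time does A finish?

80

LPT (decreasing processing time): B C G F A D E H I.
B: 0→23
C: 23→43
G: 43→59
F: 59→71
A: 71→80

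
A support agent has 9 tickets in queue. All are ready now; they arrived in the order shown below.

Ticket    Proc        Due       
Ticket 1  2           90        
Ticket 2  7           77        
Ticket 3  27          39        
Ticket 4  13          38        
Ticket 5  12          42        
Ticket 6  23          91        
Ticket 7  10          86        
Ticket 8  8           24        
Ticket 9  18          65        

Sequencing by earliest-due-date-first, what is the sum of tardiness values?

93

EDD (increasing due date): Ticket 8 Ticket 4 Ticket 3 Ticket 5 Ticket 9 Ticket 2 Ticket 7 Ticket 1 Ticket 6.
Ticket 8: 0→8, due 24, tardiness 0
Ticket 4: 8→21, due 38, tardiness 0
Ticket 3: 21→48, due 39, tardiness 9
Ticket 5: 48→60, due 42, tardiness 18
Ticket 9: 60→78, due 65, tardiness 13
Ticket 2: 78→85, due 77, tardiness 8
Ticket 7: 85→95, due 86, tardiness 9
Ticket 1: 95→97, due 90, tardiness 7
Ticket 6: 97→120, due 91, tardiness 29
Sum = 0+0+9+18+13+8+9+7+29 = 93.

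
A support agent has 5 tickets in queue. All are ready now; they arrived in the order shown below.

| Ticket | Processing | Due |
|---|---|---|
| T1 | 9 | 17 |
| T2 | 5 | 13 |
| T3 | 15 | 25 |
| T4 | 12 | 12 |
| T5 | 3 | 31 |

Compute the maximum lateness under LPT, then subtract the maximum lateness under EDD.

LPT (decreasing processing time): T3 T4 T1 T2 T5.
T3: 0→15, due 25, lateness -10
T4: 15→27, due 12, lateness 15
T1: 27→36, due 17, lateness 19
T2: 36→41, due 13, lateness 28
T5: 41→44, due 31, lateness 13
Maximum = 28.
EDD (increasing due date): T4 T2 T1 T3 T5.
T4: 0→12, due 12, lateness 0
T2: 12→17, due 13, lateness 4
T1: 17→26, due 17, lateness 9
T3: 26→41, due 25, lateness 16
T5: 41→44, due 31, lateness 13
Maximum = 16.
Difference = 28 − 16 = 12.

12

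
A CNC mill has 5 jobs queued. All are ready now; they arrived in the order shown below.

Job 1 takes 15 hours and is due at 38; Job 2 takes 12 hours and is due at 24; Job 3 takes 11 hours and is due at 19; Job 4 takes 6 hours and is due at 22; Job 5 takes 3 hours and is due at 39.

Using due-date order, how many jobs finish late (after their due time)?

EDD (increasing due date): Job 3 Job 4 Job 2 Job 1 Job 5.
Job 3: 0→11, due 19, tardiness 0
Job 4: 11→17, due 22, tardiness 0
Job 2: 17→29, due 24, tardiness 5
Job 1: 29→44, due 38, tardiness 6
Job 5: 44→47, due 39, tardiness 8
Late jobs: 3.

3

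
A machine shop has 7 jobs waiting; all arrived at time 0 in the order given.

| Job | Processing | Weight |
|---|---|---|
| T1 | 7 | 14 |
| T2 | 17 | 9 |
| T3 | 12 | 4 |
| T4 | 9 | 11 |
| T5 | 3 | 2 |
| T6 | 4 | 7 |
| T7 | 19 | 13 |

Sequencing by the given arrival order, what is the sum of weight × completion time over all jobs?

FIFO (arrival order): T1 T2 T3 T4 T5 T6 T7.
T1: finishes 7, weight 14, w·C = 98
T2: finishes 24, weight 9, w·C = 216
T3: finishes 36, weight 4, w·C = 144
T4: finishes 45, weight 11, w·C = 495
T5: finishes 48, weight 2, w·C = 96
T6: finishes 52, weight 7, w·C = 364
T7: finishes 71, weight 13, w·C = 923
Sum = 98+216+144+495+96+364+923 = 2336.

2336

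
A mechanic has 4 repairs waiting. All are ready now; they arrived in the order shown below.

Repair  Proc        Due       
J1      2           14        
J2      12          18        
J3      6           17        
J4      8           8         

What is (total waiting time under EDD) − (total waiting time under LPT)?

-24

EDD (increasing due date): J4 J1 J3 J2.
J4: waits 0, runs 0→8
J1: waits 8, runs 8→10
J3: waits 10, runs 10→16
J2: waits 16, runs 16→28
Sum = 0+8+10+16 = 34.
LPT (decreasing processing time): J2 J4 J3 J1.
J2: waits 0, runs 0→12
J4: waits 12, runs 12→20
J3: waits 20, runs 20→26
J1: waits 26, runs 26→28
Sum = 0+12+20+26 = 58.
Difference = 34 − 58 = -24.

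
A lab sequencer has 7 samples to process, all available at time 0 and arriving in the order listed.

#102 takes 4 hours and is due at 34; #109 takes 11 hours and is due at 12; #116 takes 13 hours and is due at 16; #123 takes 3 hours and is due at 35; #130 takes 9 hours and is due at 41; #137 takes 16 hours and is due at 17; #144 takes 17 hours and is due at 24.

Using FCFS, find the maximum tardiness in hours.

FIFO (arrival order): #102 #109 #116 #123 #130 #137 #144.
#102: 0→4, due 34, tardiness 0
#109: 4→15, due 12, tardiness 3
#116: 15→28, due 16, tardiness 12
#123: 28→31, due 35, tardiness 0
#130: 31→40, due 41, tardiness 0
#137: 40→56, due 17, tardiness 39
#144: 56→73, due 24, tardiness 49
Maximum = 49.

49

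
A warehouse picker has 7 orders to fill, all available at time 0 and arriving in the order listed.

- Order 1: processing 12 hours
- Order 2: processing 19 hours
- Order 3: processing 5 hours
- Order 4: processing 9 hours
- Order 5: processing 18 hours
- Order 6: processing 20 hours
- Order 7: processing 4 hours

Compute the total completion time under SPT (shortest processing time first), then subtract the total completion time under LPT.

SPT (increasing processing time): Order 7 Order 3 Order 4 Order 1 Order 5 Order 2 Order 6.
Order 7: 0→4
Order 3: 4→9
Order 4: 9→18
Order 1: 18→30
Order 5: 30→48
Order 2: 48→67
Order 6: 67→87
Sum = 4+9+18+30+48+67+87 = 263.
LPT (decreasing processing time): Order 6 Order 2 Order 5 Order 1 Order 4 Order 3 Order 7.
Order 6: 0→20
Order 2: 20→39
Order 5: 39→57
Order 1: 57→69
Order 4: 69→78
Order 3: 78→83
Order 7: 83→87
Sum = 20+39+57+69+78+83+87 = 433.
Difference = 263 − 433 = -170.

-170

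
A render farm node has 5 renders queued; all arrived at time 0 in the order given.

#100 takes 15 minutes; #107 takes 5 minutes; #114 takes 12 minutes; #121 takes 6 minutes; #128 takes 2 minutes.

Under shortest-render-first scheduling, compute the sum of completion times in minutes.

87

SPT (increasing processing time): #128 #107 #121 #114 #100.
#128: 0→2
#107: 2→7
#121: 7→13
#114: 13→25
#100: 25→40
Sum = 2+7+13+25+40 = 87.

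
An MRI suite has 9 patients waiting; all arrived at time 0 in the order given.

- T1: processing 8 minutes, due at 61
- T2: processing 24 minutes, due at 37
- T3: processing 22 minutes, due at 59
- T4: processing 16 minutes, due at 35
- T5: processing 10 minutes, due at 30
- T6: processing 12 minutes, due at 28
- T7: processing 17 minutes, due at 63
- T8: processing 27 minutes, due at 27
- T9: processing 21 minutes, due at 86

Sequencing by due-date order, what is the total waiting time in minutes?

635

EDD (increasing due date): T8 T6 T5 T4 T2 T3 T1 T7 T9.
T8: waits 0, runs 0→27
T6: waits 27, runs 27→39
T5: waits 39, runs 39→49
T4: waits 49, runs 49→65
T2: waits 65, runs 65→89
T3: waits 89, runs 89→111
T1: waits 111, runs 111→119
T7: waits 119, runs 119→136
T9: waits 136, runs 136→157
Sum = 0+27+39+49+65+89+111+119+136 = 635.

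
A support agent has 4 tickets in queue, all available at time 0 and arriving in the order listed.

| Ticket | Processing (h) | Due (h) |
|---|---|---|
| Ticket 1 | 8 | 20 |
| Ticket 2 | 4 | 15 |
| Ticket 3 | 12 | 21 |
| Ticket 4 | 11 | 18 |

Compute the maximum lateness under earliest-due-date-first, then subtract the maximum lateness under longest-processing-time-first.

EDD (increasing due date): Ticket 2 Ticket 4 Ticket 1 Ticket 3.
Ticket 2: 0→4, due 15, lateness -11
Ticket 4: 4→15, due 18, lateness -3
Ticket 1: 15→23, due 20, lateness 3
Ticket 3: 23→35, due 21, lateness 14
Maximum = 14.
LPT (decreasing processing time): Ticket 3 Ticket 4 Ticket 1 Ticket 2.
Ticket 3: 0→12, due 21, lateness -9
Ticket 4: 12→23, due 18, lateness 5
Ticket 1: 23→31, due 20, lateness 11
Ticket 2: 31→35, due 15, lateness 20
Maximum = 20.
Difference = 14 − 20 = -6.

-6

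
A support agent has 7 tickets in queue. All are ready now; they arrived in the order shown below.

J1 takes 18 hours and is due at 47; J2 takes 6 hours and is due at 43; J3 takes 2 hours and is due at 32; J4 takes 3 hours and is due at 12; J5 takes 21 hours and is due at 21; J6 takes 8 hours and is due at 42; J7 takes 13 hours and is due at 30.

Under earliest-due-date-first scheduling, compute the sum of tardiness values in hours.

56

EDD (increasing due date): J4 J5 J7 J3 J6 J2 J1.
J4: 0→3, due 12, tardiness 0
J5: 3→24, due 21, tardiness 3
J7: 24→37, due 30, tardiness 7
J3: 37→39, due 32, tardiness 7
J6: 39→47, due 42, tardiness 5
J2: 47→53, due 43, tardiness 10
J1: 53→71, due 47, tardiness 24
Sum = 0+3+7+7+5+10+24 = 56.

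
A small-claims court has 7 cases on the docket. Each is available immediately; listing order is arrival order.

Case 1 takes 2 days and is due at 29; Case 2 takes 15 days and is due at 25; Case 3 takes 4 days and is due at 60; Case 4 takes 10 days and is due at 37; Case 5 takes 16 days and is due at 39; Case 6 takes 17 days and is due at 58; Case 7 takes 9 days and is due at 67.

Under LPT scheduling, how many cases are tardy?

LPT (decreasing processing time): Case 6 Case 5 Case 2 Case 4 Case 7 Case 3 Case 1.
Case 6: 0→17, due 58, tardiness 0
Case 5: 17→33, due 39, tardiness 0
Case 2: 33→48, due 25, tardiness 23
Case 4: 48→58, due 37, tardiness 21
Case 7: 58→67, due 67, tardiness 0
Case 3: 67→71, due 60, tardiness 11
Case 1: 71→73, due 29, tardiness 44
Late cases: 4.

4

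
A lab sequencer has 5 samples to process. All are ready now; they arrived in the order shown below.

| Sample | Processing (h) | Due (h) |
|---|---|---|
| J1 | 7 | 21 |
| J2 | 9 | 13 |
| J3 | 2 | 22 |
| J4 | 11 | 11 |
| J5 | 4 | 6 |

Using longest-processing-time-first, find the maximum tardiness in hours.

25

LPT (decreasing processing time): J4 J2 J1 J5 J3.
J4: 0→11, due 11, tardiness 0
J2: 11→20, due 13, tardiness 7
J1: 20→27, due 21, tardiness 6
J5: 27→31, due 6, tardiness 25
J3: 31→33, due 22, tardiness 11
Maximum = 25.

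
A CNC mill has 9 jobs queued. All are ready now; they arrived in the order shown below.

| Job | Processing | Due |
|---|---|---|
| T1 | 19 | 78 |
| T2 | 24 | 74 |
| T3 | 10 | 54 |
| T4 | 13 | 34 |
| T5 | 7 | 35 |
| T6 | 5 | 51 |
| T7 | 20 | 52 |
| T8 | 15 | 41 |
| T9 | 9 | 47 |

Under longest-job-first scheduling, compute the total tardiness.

357

LPT (decreasing processing time): T2 T7 T1 T8 T4 T3 T9 T5 T6.
T2: 0→24, due 74, tardiness 0
T7: 24→44, due 52, tardiness 0
T1: 44→63, due 78, tardiness 0
T8: 63→78, due 41, tardiness 37
T4: 78→91, due 34, tardiness 57
T3: 91→101, due 54, tardiness 47
T9: 101→110, due 47, tardiness 63
T5: 110→117, due 35, tardiness 82
T6: 117→122, due 51, tardiness 71
Sum = 0+0+0+37+57+47+63+82+71 = 357.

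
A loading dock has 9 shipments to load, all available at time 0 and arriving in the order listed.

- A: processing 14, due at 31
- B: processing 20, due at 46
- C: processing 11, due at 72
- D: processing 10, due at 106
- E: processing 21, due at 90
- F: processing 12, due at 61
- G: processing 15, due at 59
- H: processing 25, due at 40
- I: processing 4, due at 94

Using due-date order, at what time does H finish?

39

EDD (increasing due date): A H B G F C E I D.
A: 0→14
H: 14→39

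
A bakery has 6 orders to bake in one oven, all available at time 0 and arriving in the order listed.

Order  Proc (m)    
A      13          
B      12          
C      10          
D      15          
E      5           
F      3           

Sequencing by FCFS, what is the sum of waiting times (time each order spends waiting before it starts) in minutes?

178

FIFO (arrival order): A B C D E F.
A: waits 0, runs 0→13
B: waits 13, runs 13→25
C: waits 25, runs 25→35
D: waits 35, runs 35→50
E: waits 50, runs 50→55
F: waits 55, runs 55→58
Sum = 0+13+25+35+50+55 = 178.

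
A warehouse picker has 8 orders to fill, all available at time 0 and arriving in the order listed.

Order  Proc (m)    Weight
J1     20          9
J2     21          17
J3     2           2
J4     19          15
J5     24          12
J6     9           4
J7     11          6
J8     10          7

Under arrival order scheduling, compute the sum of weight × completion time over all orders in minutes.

4753

FIFO (arrival order): J1 J2 J3 J4 J5 J6 J7 J8.
J1: finishes 20, weight 9, w·C = 180
J2: finishes 41, weight 17, w·C = 697
J3: finishes 43, weight 2, w·C = 86
J4: finishes 62, weight 15, w·C = 930
J5: finishes 86, weight 12, w·C = 1032
J6: finishes 95, weight 4, w·C = 380
J7: finishes 106, weight 6, w·C = 636
J8: finishes 116, weight 7, w·C = 812
Sum = 180+697+86+930+1032+380+636+812 = 4753.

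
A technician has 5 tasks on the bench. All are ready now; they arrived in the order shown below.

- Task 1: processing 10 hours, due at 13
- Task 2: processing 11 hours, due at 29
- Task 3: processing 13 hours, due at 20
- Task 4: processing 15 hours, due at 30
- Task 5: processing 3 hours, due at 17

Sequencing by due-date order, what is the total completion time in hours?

EDD (increasing due date): Task 1 Task 5 Task 3 Task 2 Task 4.
Task 1: 0→10
Task 5: 10→13
Task 3: 13→26
Task 2: 26→37
Task 4: 37→52
Sum = 10+13+26+37+52 = 138.

138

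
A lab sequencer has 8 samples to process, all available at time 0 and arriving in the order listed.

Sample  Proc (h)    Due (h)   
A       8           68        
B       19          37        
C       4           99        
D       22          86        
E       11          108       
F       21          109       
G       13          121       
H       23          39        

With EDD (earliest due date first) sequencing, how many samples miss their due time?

1

EDD (increasing due date): B H A D C E F G.
B: 0→19, due 37, tardiness 0
H: 19→42, due 39, tardiness 3
A: 42→50, due 68, tardiness 0
D: 50→72, due 86, tardiness 0
C: 72→76, due 99, tardiness 0
E: 76→87, due 108, tardiness 0
F: 87→108, due 109, tardiness 0
G: 108→121, due 121, tardiness 0
Late samples: 1.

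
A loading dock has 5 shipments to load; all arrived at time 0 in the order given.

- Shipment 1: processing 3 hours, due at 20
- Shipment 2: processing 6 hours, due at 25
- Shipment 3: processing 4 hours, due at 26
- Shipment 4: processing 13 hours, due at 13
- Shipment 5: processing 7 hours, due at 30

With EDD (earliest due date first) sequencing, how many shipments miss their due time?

1

EDD (increasing due date): Shipment 4 Shipment 1 Shipment 2 Shipment 3 Shipment 5.
Shipment 4: 0→13, due 13, tardiness 0
Shipment 1: 13→16, due 20, tardiness 0
Shipment 2: 16→22, due 25, tardiness 0
Shipment 3: 22→26, due 26, tardiness 0
Shipment 5: 26→33, due 30, tardiness 3
Late shipments: 1.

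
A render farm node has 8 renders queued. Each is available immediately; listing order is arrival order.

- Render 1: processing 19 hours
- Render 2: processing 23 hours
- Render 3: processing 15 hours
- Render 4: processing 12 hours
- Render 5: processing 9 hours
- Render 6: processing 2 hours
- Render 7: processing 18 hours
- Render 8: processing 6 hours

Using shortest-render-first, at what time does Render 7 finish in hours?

SPT (increasing processing time): Render 6 Render 8 Render 5 Render 4 Render 3 Render 7 Render 1 Render 2.
Render 6: 0→2
Render 8: 2→8
Render 5: 8→17
Render 4: 17→29
Render 3: 29→44
Render 7: 44→62

62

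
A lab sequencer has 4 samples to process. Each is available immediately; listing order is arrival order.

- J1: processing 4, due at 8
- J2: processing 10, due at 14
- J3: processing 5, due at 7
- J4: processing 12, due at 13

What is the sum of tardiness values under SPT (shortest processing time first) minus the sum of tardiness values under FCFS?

-5

SPT (increasing processing time): J1 J3 J2 J4.
J1: 0→4, due 8, tardiness 0
J3: 4→9, due 7, tardiness 2
J2: 9→19, due 14, tardiness 5
J4: 19→31, due 13, tardiness 18
Sum = 0+2+5+18 = 25.
FIFO (arrival order): J1 J2 J3 J4.
J1: 0→4, due 8, tardiness 0
J2: 4→14, due 14, tardiness 0
J3: 14→19, due 7, tardiness 12
J4: 19→31, due 13, tardiness 18
Sum = 0+0+12+18 = 30.
Difference = 25 − 30 = -5.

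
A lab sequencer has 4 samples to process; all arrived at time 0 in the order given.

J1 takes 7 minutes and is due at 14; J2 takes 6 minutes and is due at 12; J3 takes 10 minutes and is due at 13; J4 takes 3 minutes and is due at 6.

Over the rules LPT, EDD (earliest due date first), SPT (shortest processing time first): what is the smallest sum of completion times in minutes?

54

LPT (decreasing processing time): J3 J1 J2 J4.
J3: 0→10
J1: 10→17
J2: 17→23
J4: 23→26
Sum = 10+17+23+26 = 76.
EDD (increasing due date): J4 J2 J3 J1.
J4: 0→3
J2: 3→9
J3: 9→19
J1: 19→26
Sum = 3+9+19+26 = 57.
SPT (increasing processing time): J4 J2 J1 J3.
J4: 0→3
J2: 3→9
J1: 9→16
J3: 16→26
Sum = 3+9+16+26 = 54.
LPT 76, EDD 57, SPT 54 → minimum 54.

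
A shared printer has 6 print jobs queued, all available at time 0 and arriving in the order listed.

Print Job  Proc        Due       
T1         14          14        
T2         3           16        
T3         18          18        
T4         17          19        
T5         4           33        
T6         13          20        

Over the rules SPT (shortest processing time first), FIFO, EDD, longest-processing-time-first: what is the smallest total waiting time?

115

SPT (increasing processing time): T2 T5 T6 T1 T4 T3.
T2: waits 0, runs 0→3
T5: waits 3, runs 3→7
T6: waits 7, runs 7→20
T1: waits 20, runs 20→34
T4: waits 34, runs 34→51
T3: waits 51, runs 51→69
Sum = 0+3+7+20+34+51 = 115.
FIFO (arrival order): T1 T2 T3 T4 T5 T6.
T1: waits 0, runs 0→14
T2: waits 14, runs 14→17
T3: waits 17, runs 17→35
T4: waits 35, runs 35→52
T5: waits 52, runs 52→56
T6: waits 56, runs 56→69
Sum = 0+14+17+35+52+56 = 174.
EDD (increasing due date): T1 T2 T3 T4 T6 T5.
T1: waits 0, runs 0→14
T2: waits 14, runs 14→17
T3: waits 17, runs 17→35
T4: waits 35, runs 35→52
T6: waits 52, runs 52→65
T5: waits 65, runs 65→69
Sum = 0+14+17+35+52+65 = 183.
LPT (decreasing processing time): T3 T4 T1 T6 T5 T2.
T3: waits 0, runs 0→18
T4: waits 18, runs 18→35
T1: waits 35, runs 35→49
T6: waits 49, runs 49→62
T5: waits 62, runs 62→66
T2: waits 66, runs 66→69
Sum = 0+18+35+49+62+66 = 230.
SPT 115, FIFO 174, EDD 183, LPT 230 → minimum 115.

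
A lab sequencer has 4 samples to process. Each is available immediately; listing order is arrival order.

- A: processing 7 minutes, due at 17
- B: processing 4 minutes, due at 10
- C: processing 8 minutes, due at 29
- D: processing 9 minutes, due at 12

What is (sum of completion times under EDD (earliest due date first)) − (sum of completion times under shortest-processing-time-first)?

EDD (increasing due date): B D A C.
B: 0→4
D: 4→13
A: 13→20
C: 20→28
Sum = 4+13+20+28 = 65.
SPT (increasing processing time): B A C D.
B: 0→4
A: 4→11
C: 11→19
D: 19→28
Sum = 4+11+19+28 = 62.
Difference = 65 − 62 = 3.

3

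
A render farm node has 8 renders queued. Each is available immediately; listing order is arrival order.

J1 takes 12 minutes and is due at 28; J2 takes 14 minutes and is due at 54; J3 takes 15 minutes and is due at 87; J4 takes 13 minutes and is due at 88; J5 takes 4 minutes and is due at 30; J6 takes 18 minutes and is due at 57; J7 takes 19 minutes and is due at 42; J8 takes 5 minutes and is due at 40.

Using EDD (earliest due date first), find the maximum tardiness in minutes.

15

EDD (increasing due date): J1 J5 J8 J7 J2 J6 J3 J4.
J1: 0→12, due 28, tardiness 0
J5: 12→16, due 30, tardiness 0
J8: 16→21, due 40, tardiness 0
J7: 21→40, due 42, tardiness 0
J2: 40→54, due 54, tardiness 0
J6: 54→72, due 57, tardiness 15
J3: 72→87, due 87, tardiness 0
J4: 87→100, due 88, tardiness 12
Maximum = 15.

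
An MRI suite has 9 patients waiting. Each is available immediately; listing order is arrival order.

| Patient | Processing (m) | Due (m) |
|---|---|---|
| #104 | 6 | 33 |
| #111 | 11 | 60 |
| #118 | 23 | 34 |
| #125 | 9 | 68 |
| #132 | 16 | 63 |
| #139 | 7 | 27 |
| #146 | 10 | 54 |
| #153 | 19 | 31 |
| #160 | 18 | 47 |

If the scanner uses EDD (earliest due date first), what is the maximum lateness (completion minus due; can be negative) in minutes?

EDD (increasing due date): #139 #153 #104 #118 #160 #146 #111 #132 #125.
#139: 0→7, due 27, lateness -20
#153: 7→26, due 31, lateness -5
#104: 26→32, due 33, lateness -1
#118: 32→55, due 34, lateness 21
#160: 55→73, due 47, lateness 26
#146: 73→83, due 54, lateness 29
#111: 83→94, due 60, lateness 34
#132: 94→110, due 63, lateness 47
#125: 110→119, due 68, lateness 51
Maximum = 51.

51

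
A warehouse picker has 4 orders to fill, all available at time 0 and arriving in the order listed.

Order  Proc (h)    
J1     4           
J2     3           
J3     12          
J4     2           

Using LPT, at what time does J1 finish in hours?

LPT (decreasing processing time): J3 J1 J2 J4.
J3: 0→12
J1: 12→16

16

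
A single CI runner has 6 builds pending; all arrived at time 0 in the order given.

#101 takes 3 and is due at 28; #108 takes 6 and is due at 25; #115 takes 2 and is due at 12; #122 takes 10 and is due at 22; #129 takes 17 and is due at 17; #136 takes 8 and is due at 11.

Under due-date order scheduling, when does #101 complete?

EDD (increasing due date): #136 #115 #129 #122 #108 #101.
#136: 0→8
#115: 8→10
#129: 10→27
#122: 27→37
#108: 37→43
#101: 43→46

46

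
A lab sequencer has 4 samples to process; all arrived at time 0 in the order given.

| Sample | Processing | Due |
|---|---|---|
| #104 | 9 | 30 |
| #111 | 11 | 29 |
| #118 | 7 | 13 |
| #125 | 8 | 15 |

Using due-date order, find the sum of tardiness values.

EDD (increasing due date): #118 #125 #111 #104.
#118: 0→7, due 13, tardiness 0
#125: 7→15, due 15, tardiness 0
#111: 15→26, due 29, tardiness 0
#104: 26→35, due 30, tardiness 5
Sum = 0+0+0+5 = 5.

5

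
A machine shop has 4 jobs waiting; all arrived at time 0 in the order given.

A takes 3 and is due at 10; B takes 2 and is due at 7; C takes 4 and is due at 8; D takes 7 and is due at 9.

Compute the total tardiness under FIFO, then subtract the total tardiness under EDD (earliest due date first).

-2

FIFO (arrival order): A B C D.
A: 0→3, due 10, tardiness 0
B: 3→5, due 7, tardiness 0
C: 5→9, due 8, tardiness 1
D: 9→16, due 9, tardiness 7
Sum = 0+0+1+7 = 8.
EDD (increasing due date): B C D A.
B: 0→2, due 7, tardiness 0
C: 2→6, due 8, tardiness 0
D: 6→13, due 9, tardiness 4
A: 13→16, due 10, tardiness 6
Sum = 0+0+4+6 = 10.
Difference = 8 − 10 = -2.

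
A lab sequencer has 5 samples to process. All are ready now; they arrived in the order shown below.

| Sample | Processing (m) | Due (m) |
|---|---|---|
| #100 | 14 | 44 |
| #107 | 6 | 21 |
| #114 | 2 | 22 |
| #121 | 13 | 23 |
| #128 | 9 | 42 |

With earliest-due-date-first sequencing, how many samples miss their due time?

EDD (increasing due date): #107 #114 #121 #128 #100.
#107: 0→6, due 21, tardiness 0
#114: 6→8, due 22, tardiness 0
#121: 8→21, due 23, tardiness 0
#128: 21→30, due 42, tardiness 0
#100: 30→44, due 44, tardiness 0
Late samples: 0.

0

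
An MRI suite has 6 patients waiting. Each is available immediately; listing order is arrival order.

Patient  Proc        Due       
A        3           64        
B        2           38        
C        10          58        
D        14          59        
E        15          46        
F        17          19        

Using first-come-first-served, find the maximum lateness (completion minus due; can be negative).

42

FIFO (arrival order): A B C D E F.
A: 0→3, due 64, lateness -61
B: 3→5, due 38, lateness -33
C: 5→15, due 58, lateness -43
D: 15→29, due 59, lateness -30
E: 29→44, due 46, lateness -2
F: 44→61, due 19, lateness 42
Maximum = 42.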